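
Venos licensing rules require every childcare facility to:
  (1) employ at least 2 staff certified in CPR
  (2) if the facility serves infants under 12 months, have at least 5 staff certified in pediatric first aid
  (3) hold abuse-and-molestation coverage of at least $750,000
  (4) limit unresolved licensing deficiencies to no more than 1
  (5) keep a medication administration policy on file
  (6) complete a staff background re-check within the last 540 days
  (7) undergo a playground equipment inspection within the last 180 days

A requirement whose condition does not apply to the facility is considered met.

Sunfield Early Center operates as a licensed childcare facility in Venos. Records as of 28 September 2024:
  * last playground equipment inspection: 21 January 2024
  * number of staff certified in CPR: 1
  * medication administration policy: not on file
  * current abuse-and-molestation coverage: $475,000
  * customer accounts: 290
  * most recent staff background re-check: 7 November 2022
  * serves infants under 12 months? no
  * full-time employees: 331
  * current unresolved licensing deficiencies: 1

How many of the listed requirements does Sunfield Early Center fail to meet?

5

1. staff certified in CPR 1 < 2 → not met
2. condition 'serves infants under 12 months' does not hold → requirement n/a → met
3. abuse-and-molestation coverage $475,000 < $750,000 → not met
4. unresolved licensing deficiencies 1 ≤ 1 → met
5. medication administration policy absent → not met
6. staff background re-check 691 days ago vs limit 540 → not met
7. playground equipment inspection 251 days ago vs limit 180 → not met
Not met: 5 of 7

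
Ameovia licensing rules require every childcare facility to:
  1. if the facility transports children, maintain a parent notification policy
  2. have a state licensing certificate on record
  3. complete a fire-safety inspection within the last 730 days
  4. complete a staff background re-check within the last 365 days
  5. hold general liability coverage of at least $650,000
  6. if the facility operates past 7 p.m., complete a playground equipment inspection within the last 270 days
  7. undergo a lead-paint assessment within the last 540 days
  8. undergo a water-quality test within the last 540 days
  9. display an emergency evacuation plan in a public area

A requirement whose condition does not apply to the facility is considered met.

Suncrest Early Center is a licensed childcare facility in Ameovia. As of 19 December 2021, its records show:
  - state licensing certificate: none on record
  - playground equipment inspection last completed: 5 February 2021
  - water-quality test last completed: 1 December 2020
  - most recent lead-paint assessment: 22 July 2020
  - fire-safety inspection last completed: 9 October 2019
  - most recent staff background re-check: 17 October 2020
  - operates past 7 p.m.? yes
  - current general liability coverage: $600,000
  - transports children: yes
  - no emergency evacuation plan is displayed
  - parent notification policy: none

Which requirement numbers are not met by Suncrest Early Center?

1. condition 'transports children' holds; parent notification policy absent → not met
2. state licensing certificate absent → not met
3. fire-safety inspection 802 days ago vs limit 730 → not met
4. staff background re-check 428 days ago vs limit 365 → not met
5. general liability coverage $600,000 < $650,000 → not met
6. condition 'operates past 7 p.m.' holds; playground equipment inspection 317 days ago vs limit 270 → not met
7. lead-paint assessment 515 days ago vs limit 540 → met
8. water-quality test 383 days ago vs limit 540 → met
9. emergency evacuation plan absent → not met
Not met: 1, 2, 3, 4, 5, 6, 9

1, 2, 3, 4, 5, 6, 9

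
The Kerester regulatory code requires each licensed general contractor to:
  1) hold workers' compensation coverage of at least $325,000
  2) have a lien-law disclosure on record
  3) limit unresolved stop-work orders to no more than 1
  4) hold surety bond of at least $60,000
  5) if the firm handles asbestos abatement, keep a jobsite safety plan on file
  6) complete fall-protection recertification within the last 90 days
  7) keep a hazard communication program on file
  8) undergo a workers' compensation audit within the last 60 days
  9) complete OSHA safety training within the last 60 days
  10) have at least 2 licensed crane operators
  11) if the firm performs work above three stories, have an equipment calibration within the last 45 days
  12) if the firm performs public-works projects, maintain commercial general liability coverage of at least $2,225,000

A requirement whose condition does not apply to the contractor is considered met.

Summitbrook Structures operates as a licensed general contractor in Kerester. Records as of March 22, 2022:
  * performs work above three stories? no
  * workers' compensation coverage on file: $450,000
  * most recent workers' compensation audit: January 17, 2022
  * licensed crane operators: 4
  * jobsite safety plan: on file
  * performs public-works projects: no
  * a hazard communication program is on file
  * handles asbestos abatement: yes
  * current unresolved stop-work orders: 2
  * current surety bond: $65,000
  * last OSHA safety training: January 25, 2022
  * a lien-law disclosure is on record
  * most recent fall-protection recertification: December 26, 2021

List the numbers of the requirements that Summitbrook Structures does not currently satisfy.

1. workers' compensation coverage $450,000 ≥ $325,000 → met
2. lien-law disclosure present → met
3. unresolved stop-work orders 2 > 1 → not met
4. surety bond $65,000 ≥ $60,000 → met
5. condition 'handles asbestos abatement' holds; jobsite safety plan present → met
6. fall-protection recertification 86 days ago vs limit 90 → met
7. hazard communication program present → met
8. workers' compensation audit 64 days ago vs limit 60 → not met
9. OSHA safety training 56 days ago vs limit 60 → met
10. licensed crane operators 4 ≥ 2 → met
11. condition 'performs work above three stories' does not hold → requirement n/a → met
12. condition 'performs public-works projects' does not hold → requirement n/a → met
Not met: 3, 8

3, 8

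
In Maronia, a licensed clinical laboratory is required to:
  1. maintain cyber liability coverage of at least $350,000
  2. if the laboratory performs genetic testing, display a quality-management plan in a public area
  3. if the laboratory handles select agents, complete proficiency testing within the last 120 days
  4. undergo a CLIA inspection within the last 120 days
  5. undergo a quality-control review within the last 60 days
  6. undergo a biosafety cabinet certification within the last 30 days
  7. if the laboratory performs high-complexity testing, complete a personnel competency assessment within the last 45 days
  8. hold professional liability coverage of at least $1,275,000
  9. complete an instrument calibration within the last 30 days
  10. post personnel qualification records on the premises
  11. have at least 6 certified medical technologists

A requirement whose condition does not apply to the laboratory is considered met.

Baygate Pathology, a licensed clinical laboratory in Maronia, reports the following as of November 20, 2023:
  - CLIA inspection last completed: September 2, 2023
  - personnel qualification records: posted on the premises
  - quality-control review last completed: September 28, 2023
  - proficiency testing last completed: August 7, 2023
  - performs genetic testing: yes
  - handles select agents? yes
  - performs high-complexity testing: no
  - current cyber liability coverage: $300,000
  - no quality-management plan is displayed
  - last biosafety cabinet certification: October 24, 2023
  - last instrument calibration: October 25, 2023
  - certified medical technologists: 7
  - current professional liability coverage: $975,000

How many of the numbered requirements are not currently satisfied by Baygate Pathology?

1. cyber liability coverage $300,000 < $350,000 → not met
2. condition 'performs genetic testing' holds; quality-management plan absent → not met
3. condition 'handles select agents' holds; proficiency testing 105 days ago vs limit 120 → met
4. CLIA inspection 79 days ago vs limit 120 → met
5. quality-control review 53 days ago vs limit 60 → met
6. biosafety cabinet certification 27 days ago vs limit 30 → met
7. condition 'performs high-complexity testing' does not hold → requirement n/a → met
8. professional liability coverage $975,000 < $1,275,000 → not met
9. instrument calibration 26 days ago vs limit 30 → met
10. personnel qualification records present → met
11. certified medical technologists 7 ≥ 6 → met
Not met: 3 of 11

3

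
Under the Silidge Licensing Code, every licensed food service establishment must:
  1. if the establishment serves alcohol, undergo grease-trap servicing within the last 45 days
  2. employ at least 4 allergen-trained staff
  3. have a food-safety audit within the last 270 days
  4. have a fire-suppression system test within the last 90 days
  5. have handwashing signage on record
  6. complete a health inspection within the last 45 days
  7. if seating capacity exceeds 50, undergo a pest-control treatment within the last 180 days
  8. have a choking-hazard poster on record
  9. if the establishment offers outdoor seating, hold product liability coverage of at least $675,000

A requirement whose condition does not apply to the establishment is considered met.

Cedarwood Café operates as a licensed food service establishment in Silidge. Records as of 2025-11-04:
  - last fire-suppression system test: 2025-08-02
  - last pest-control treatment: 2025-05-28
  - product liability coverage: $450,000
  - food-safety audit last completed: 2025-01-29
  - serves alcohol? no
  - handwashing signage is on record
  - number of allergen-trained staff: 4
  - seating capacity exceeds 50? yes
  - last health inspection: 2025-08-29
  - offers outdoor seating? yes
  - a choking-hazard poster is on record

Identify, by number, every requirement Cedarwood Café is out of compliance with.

3, 4, 6, 9

1. condition 'serves alcohol' does not hold → requirement n/a → met
2. allergen-trained staff 4 ≥ 4 → met
3. food-safety audit 279 days ago vs limit 270 → not met
4. fire-suppression system test 94 days ago vs limit 90 → not met
5. handwashing signage present → met
6. health inspection 67 days ago vs limit 45 → not met
7. condition 'seating capacity exceeds 50' holds; pest-control treatment 160 days ago vs limit 180 → met
8. choking-hazard poster present → met
9. condition 'offers outdoor seating' holds; product liability coverage $450,000 < $675,000 → not met
Not met: 3, 4, 6, 9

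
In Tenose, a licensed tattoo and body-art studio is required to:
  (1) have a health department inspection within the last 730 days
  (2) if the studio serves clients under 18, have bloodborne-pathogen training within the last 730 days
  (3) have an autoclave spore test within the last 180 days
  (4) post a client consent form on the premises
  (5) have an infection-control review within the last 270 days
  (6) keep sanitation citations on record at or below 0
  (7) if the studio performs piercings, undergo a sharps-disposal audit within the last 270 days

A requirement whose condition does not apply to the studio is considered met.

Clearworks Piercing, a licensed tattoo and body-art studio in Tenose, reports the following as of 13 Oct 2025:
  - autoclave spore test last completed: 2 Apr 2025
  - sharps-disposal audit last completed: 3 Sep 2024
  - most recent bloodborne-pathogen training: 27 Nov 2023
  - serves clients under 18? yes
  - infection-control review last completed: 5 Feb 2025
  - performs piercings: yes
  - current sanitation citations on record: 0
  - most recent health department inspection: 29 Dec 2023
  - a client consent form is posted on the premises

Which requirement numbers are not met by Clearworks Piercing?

1. health department inspection 654 days ago vs limit 730 → met
2. condition 'serves clients under 18' holds; bloodborne-pathogen training 686 days ago vs limit 730 → met
3. autoclave spore test 194 days ago vs limit 180 → not met
4. client consent form present → met
5. infection-control review 250 days ago vs limit 270 → met
6. sanitation citations on record 0 ≤ 0 → met
7. condition 'performs piercings' holds; sharps-disposal audit 405 days ago vs limit 270 → not met
Not met: 3, 7

3, 7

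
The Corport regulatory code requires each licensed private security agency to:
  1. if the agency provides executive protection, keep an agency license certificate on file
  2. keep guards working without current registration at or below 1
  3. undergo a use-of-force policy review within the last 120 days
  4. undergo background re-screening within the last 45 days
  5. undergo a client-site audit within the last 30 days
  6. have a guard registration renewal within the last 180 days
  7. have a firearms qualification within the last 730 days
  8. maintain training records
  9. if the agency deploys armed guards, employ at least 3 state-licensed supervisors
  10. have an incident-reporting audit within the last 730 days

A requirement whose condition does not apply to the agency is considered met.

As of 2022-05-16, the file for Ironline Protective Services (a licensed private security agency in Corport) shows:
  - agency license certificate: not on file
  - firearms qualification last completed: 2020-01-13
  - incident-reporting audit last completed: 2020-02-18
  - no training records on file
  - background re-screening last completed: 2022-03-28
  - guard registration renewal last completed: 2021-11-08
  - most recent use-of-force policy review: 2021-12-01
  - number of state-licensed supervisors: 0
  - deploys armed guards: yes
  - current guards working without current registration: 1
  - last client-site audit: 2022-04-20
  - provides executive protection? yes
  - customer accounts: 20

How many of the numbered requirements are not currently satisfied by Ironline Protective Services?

8

1. condition 'provides executive protection' holds; agency license certificate absent → not met
2. guards working without current registration 1 ≤ 1 → met
3. use-of-force policy review 166 days ago vs limit 120 → not met
4. background re-screening 49 days ago vs limit 45 → not met
5. client-site audit 26 days ago vs limit 30 → met
6. guard registration renewal 189 days ago vs limit 180 → not met
7. firearms qualification 854 days ago vs limit 730 → not met
8. training records absent → not met
9. condition 'deploys armed guards' holds; state-licensed supervisors 0 < 3 → not met
10. incident-reporting audit 818 days ago vs limit 730 → not met
Not met: 8 of 10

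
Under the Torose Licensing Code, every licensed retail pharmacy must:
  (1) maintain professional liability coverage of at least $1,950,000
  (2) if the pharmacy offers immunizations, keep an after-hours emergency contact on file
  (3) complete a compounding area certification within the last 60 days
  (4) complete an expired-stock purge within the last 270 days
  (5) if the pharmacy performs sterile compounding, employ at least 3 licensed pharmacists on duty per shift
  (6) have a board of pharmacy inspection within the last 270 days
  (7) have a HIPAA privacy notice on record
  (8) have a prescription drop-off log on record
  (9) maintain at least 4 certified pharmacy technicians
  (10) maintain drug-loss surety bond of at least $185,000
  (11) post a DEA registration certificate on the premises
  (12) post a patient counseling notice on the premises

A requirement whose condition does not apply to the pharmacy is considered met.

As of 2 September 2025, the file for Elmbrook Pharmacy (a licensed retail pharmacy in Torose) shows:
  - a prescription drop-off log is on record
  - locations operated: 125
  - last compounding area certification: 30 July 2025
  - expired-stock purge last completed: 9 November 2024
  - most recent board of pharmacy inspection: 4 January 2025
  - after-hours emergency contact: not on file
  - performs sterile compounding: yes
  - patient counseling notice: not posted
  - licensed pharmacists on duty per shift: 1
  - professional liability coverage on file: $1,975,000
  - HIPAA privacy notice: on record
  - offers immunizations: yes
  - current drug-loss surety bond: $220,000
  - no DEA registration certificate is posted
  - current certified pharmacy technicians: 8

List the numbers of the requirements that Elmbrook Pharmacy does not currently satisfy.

2, 4, 5, 11, 12

1. professional liability coverage $1,975,000 ≥ $1,950,000 → met
2. condition 'offers immunizations' holds; after-hours emergency contact absent → not met
3. compounding area certification 34 days ago vs limit 60 → met
4. expired-stock purge 297 days ago vs limit 270 → not met
5. condition 'performs sterile compounding' holds; licensed pharmacists on duty per shift 1 < 3 → not met
6. board of pharmacy inspection 241 days ago vs limit 270 → met
7. HIPAA privacy notice present → met
8. prescription drop-off log present → met
9. certified pharmacy technicians 8 ≥ 4 → met
10. drug-loss surety bond $220,000 ≥ $185,000 → met
11. DEA registration certificate absent → not met
12. patient counseling notice absent → not met
Not met: 2, 4, 5, 11, 12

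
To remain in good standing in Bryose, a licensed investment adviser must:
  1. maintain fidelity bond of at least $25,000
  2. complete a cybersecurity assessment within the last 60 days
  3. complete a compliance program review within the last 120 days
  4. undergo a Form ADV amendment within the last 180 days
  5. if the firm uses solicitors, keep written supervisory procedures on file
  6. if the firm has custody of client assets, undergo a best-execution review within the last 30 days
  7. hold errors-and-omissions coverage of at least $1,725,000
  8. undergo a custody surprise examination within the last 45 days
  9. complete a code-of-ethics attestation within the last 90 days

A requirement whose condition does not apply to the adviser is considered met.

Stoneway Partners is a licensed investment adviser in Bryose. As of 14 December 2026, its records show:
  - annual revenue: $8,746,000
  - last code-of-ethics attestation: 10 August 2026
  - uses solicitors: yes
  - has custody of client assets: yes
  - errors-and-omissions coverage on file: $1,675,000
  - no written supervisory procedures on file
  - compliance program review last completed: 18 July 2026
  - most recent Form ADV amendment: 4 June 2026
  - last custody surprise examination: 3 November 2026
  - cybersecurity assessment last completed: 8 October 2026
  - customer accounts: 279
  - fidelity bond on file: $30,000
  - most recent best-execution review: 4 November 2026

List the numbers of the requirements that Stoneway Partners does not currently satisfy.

2, 3, 4, 5, 6, 7, 9

1. fidelity bond $30,000 ≥ $25,000 → met
2. cybersecurity assessment 67 days ago vs limit 60 → not met
3. compliance program review 149 days ago vs limit 120 → not met
4. Form ADV amendment 193 days ago vs limit 180 → not met
5. condition 'uses solicitors' holds; written supervisory procedures absent → not met
6. condition 'has custody of client assets' holds; best-execution review 40 days ago vs limit 30 → not met
7. errors-and-omissions coverage $1,675,000 < $1,725,000 → not met
8. custody surprise examination 41 days ago vs limit 45 → met
9. code-of-ethics attestation 126 days ago vs limit 90 → not met
Not met: 2, 3, 4, 5, 6, 7, 9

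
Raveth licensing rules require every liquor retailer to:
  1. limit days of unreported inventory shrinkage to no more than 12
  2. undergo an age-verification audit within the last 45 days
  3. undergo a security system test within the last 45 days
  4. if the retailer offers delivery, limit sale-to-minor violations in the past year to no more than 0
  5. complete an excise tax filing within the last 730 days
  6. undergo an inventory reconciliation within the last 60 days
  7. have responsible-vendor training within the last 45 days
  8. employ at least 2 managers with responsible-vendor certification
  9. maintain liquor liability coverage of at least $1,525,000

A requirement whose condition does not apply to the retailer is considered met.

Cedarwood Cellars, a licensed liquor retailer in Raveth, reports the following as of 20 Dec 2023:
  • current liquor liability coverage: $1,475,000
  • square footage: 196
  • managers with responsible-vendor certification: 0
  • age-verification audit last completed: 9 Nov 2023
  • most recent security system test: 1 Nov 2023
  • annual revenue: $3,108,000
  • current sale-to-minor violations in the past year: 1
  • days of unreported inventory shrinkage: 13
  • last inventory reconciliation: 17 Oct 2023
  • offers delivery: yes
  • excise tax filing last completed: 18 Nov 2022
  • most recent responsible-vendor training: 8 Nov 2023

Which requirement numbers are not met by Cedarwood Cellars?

1. days of unreported inventory shrinkage 13 > 12 → not met
2. age-verification audit 41 days ago vs limit 45 → met
3. security system test 49 days ago vs limit 45 → not met
4. condition 'offers delivery' holds; sale-to-minor violations in the past year 1 > 0 → not met
5. excise tax filing 397 days ago vs limit 730 → met
6. inventory reconciliation 64 days ago vs limit 60 → not met
7. responsible-vendor training 42 days ago vs limit 45 → met
8. managers with responsible-vendor certification 0 < 2 → not met
9. liquor liability coverage $1,475,000 < $1,525,000 → not met
Not met: 1, 3, 4, 6, 8, 9

1, 3, 4, 6, 8, 9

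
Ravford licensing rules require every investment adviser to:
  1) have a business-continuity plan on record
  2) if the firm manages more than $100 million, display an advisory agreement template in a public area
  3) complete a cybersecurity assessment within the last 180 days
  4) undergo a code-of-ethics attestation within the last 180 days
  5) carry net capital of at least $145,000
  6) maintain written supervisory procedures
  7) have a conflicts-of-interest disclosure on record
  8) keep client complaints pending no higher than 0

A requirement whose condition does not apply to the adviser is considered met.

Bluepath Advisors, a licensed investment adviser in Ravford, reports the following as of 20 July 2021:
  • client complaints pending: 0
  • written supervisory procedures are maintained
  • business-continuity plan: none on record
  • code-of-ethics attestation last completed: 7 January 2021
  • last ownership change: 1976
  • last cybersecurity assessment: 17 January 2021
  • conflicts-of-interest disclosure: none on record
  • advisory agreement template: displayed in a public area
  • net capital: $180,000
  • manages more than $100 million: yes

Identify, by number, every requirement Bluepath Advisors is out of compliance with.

1. business-continuity plan absent → not met
2. condition 'manages more than $100 million' holds; advisory agreement template present → met
3. cybersecurity assessment 184 days ago vs limit 180 → not met
4. code-of-ethics attestation 194 days ago vs limit 180 → not met
5. net capital $180,000 ≥ $145,000 → met
6. written supervisory procedures present → met
7. conflicts-of-interest disclosure absent → not met
8. client complaints pending 0 ≤ 0 → met
Not met: 1, 3, 4, 7

1, 3, 4, 7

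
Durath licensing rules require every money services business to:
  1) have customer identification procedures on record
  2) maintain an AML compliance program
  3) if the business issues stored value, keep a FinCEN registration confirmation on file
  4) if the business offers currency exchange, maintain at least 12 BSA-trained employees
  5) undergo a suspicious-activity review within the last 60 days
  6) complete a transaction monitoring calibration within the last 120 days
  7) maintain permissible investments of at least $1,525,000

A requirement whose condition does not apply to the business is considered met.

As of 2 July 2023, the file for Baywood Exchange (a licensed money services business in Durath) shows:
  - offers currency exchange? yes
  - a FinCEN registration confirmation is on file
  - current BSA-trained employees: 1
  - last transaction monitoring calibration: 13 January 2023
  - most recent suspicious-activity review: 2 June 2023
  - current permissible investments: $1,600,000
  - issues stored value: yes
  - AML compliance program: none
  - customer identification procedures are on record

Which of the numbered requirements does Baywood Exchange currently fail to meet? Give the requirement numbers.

1. customer identification procedures present → met
2. AML compliance program absent → not met
3. condition 'issues stored value' holds; FinCEN registration confirmation present → met
4. condition 'offers currency exchange' holds; BSA-trained employees 1 < 12 → not met
5. suspicious-activity review 30 days ago vs limit 60 → met
6. transaction monitoring calibration 170 days ago vs limit 120 → not met
7. permissible investments $1,600,000 ≥ $1,525,000 → met
Not met: 2, 4, 6

2, 4, 6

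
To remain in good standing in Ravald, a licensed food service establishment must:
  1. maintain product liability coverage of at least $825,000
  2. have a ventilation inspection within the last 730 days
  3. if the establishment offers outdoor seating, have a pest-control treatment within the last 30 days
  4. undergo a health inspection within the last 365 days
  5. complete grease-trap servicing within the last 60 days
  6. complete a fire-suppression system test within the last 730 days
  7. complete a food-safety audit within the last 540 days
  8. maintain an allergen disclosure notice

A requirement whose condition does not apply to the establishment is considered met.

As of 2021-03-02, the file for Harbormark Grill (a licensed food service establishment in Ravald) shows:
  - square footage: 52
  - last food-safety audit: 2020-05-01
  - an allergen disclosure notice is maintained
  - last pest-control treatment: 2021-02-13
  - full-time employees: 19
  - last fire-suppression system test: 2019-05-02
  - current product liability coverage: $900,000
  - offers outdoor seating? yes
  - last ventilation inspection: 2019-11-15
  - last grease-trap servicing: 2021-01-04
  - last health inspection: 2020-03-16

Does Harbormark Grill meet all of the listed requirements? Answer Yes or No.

Yes

1. product liability coverage $900,000 ≥ $825,000 → met
2. ventilation inspection 473 days ago vs limit 730 → met
3. condition 'offers outdoor seating' holds; pest-control treatment 17 days ago vs limit 30 → met
4. health inspection 351 days ago vs limit 365 → met
5. grease-trap servicing 57 days ago vs limit 60 → met
6. fire-suppression system test 670 days ago vs limit 730 → met
7. food-safety audit 305 days ago vs limit 540 → met
8. allergen disclosure notice present → met
All met.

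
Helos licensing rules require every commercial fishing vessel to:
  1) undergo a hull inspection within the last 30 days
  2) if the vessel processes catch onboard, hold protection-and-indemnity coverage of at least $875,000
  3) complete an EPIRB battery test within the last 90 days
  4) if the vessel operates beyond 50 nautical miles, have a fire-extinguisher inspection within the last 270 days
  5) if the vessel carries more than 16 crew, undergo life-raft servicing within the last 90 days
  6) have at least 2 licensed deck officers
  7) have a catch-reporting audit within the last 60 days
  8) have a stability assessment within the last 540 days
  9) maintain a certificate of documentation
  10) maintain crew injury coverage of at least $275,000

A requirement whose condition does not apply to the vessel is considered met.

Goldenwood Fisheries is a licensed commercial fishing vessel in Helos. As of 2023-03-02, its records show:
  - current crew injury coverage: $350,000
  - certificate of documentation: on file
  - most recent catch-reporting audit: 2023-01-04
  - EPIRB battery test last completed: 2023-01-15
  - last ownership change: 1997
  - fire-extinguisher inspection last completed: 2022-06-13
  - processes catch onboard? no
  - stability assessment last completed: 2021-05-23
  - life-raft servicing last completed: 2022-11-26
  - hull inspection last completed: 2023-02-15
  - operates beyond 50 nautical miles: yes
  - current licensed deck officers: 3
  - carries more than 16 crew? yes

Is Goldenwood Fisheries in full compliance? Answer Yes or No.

No

1. hull inspection 15 days ago vs limit 30 → met
2. condition 'processes catch onboard' does not hold → requirement n/a → met
3. EPIRB battery test 46 days ago vs limit 90 → met
4. condition 'operates beyond 50 nautical miles' holds; fire-extinguisher inspection 262 days ago vs limit 270 → met
5. condition 'carries more than 16 crew' holds; life-raft servicing 96 days ago vs limit 90 → not met
6. licensed deck officers 3 ≥ 2 → met
7. catch-reporting audit 57 days ago vs limit 60 → met
8. stability assessment 648 days ago vs limit 540 → not met
9. certificate of documentation present → met
10. crew injury coverage $350,000 ≥ $275,000 → met
Not met: 5, 8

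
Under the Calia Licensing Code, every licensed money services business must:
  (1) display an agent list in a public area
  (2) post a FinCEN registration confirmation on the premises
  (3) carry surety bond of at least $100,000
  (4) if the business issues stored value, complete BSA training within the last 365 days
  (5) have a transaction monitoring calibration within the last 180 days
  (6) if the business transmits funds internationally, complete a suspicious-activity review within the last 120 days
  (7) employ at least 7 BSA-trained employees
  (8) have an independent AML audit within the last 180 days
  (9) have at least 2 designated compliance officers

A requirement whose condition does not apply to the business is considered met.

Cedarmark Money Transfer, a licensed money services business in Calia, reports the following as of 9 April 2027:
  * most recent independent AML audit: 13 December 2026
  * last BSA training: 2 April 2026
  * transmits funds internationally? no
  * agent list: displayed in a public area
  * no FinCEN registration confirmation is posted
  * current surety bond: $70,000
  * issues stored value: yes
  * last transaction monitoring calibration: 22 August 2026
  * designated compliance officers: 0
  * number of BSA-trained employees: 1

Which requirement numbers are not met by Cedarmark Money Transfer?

2, 3, 4, 5, 7, 9

1. agent list present → met
2. FinCEN registration confirmation absent → not met
3. surety bond $70,000 < $100,000 → not met
4. condition 'issues stored value' holds; BSA training 372 days ago vs limit 365 → not met
5. transaction monitoring calibration 230 days ago vs limit 180 → not met
6. condition 'transmits funds internationally' does not hold → requirement n/a → met
7. BSA-trained employees 1 < 7 → not met
8. independent AML audit 117 days ago vs limit 180 → met
9. designated compliance officers 0 < 2 → not met
Not met: 2, 3, 4, 5, 7, 9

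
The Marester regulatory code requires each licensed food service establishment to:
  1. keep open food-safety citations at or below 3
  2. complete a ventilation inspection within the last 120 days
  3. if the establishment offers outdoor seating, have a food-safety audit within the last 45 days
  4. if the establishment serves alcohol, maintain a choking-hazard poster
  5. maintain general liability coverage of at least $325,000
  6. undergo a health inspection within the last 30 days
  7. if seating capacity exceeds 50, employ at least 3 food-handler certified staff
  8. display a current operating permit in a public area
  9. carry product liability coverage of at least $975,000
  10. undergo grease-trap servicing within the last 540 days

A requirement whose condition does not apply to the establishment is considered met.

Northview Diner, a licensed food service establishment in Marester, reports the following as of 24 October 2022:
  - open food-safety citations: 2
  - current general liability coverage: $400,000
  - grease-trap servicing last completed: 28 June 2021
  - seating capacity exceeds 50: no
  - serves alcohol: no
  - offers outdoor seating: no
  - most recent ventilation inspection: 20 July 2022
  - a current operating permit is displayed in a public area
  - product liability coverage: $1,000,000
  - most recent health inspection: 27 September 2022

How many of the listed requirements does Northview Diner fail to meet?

1. open food-safety citations 2 ≤ 3 → met
2. ventilation inspection 96 days ago vs limit 120 → met
3. condition 'offers outdoor seating' does not hold → requirement n/a → met
4. condition 'serves alcohol' does not hold → requirement n/a → met
5. general liability coverage $400,000 ≥ $325,000 → met
6. health inspection 27 days ago vs limit 30 → met
7. condition 'seating capacity exceeds 50' does not hold → requirement n/a → met
8. current operating permit present → met
9. product liability coverage $1,000,000 ≥ $975,000 → met
10. grease-trap servicing 483 days ago vs limit 540 → met
Not met: 0 of 10

0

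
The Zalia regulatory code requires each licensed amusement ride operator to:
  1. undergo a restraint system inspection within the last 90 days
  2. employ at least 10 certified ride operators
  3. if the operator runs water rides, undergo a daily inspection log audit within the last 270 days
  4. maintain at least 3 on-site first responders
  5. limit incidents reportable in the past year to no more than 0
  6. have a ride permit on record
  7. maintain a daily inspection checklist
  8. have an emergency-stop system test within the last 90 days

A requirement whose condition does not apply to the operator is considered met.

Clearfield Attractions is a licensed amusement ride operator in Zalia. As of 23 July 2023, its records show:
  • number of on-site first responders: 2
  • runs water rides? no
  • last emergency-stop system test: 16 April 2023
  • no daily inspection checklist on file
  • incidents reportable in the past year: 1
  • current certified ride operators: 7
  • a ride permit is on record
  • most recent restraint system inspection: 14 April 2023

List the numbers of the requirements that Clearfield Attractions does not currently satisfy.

1. restraint system inspection 100 days ago vs limit 90 → not met
2. certified ride operators 7 < 10 → not met
3. condition 'runs water rides' does not hold → requirement n/a → met
4. on-site first responders 2 < 3 → not met
5. incidents reportable in the past year 1 > 0 → not met
6. ride permit present → met
7. daily inspection checklist absent → not met
8. emergency-stop system test 98 days ago vs limit 90 → not met
Not met: 1, 2, 4, 5, 7, 8

1, 2, 4, 5, 7, 8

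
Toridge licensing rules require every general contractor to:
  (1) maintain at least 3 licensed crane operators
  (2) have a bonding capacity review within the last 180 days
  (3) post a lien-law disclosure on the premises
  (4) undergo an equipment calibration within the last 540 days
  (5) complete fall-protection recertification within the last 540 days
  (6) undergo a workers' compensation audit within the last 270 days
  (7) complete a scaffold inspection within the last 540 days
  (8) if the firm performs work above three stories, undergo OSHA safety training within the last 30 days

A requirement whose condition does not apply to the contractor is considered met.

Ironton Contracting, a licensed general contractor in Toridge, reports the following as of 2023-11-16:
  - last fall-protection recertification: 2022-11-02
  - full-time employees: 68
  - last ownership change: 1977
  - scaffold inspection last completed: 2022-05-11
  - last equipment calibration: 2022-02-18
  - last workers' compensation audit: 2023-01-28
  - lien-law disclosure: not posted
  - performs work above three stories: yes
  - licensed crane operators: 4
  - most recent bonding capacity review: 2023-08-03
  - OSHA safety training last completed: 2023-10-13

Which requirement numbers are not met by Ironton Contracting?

3, 4, 6, 7, 8

1. licensed crane operators 4 ≥ 3 → met
2. bonding capacity review 105 days ago vs limit 180 → met
3. lien-law disclosure absent → not met
4. equipment calibration 636 days ago vs limit 540 → not met
5. fall-protection recertification 379 days ago vs limit 540 → met
6. workers' compensation audit 292 days ago vs limit 270 → not met
7. scaffold inspection 554 days ago vs limit 540 → not met
8. condition 'performs work above three stories' holds; OSHA safety training 34 days ago vs limit 30 → not met
Not met: 3, 4, 6, 7, 8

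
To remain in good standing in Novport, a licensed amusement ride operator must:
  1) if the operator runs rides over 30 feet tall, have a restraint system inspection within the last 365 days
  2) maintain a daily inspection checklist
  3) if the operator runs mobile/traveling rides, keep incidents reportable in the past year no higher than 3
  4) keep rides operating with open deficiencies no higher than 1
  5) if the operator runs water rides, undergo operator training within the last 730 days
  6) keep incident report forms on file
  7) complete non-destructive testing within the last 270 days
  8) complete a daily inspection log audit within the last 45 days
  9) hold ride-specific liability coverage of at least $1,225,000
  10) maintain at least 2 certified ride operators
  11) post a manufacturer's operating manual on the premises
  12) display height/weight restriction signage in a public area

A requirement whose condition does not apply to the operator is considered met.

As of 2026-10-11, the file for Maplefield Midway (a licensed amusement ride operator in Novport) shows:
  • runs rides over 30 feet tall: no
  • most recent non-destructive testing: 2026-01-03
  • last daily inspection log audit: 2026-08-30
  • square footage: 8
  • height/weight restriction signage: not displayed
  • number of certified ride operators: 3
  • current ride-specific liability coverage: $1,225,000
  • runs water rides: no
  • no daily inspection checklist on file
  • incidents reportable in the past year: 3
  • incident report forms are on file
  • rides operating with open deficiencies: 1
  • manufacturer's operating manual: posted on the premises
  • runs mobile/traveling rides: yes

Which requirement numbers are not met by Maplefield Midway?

2, 7, 12

1. condition 'runs rides over 30 feet tall' does not hold → requirement n/a → met
2. daily inspection checklist absent → not met
3. condition 'runs mobile/traveling rides' holds; incidents reportable in the past year 3 ≤ 3 → met
4. rides operating with open deficiencies 1 ≤ 1 → met
5. condition 'runs water rides' does not hold → requirement n/a → met
6. incident report forms present → met
7. non-destructive testing 281 days ago vs limit 270 → not met
8. daily inspection log audit 42 days ago vs limit 45 → met
9. ride-specific liability coverage $1,225,000 ≥ $1,225,000 → met
10. certified ride operators 3 ≥ 2 → met
11. manufacturer's operating manual present → met
12. height/weight restriction signage absent → not met
Not met: 2, 7, 12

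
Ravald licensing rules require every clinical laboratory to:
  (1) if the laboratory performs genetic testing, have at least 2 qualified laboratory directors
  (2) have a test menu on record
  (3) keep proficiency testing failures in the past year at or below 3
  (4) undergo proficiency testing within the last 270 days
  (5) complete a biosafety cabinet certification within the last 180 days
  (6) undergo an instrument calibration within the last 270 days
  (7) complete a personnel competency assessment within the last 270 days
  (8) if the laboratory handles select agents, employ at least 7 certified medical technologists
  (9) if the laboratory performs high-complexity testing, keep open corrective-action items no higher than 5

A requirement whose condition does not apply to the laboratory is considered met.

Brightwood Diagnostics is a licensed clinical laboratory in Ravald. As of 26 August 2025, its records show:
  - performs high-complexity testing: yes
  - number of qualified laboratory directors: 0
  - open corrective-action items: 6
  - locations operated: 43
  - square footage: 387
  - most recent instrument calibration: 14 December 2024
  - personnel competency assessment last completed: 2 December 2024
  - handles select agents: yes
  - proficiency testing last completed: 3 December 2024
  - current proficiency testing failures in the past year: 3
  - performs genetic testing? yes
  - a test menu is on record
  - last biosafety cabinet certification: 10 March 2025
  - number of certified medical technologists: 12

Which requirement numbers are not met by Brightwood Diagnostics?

1, 9

1. condition 'performs genetic testing' holds; qualified laboratory directors 0 < 2 → not met
2. test menu present → met
3. proficiency testing failures in the past year 3 ≤ 3 → met
4. proficiency testing 266 days ago vs limit 270 → met
5. biosafety cabinet certification 169 days ago vs limit 180 → met
6. instrument calibration 255 days ago vs limit 270 → met
7. personnel competency assessment 267 days ago vs limit 270 → met
8. condition 'handles select agents' holds; certified medical technologists 12 ≥ 7 → met
9. condition 'performs high-complexity testing' holds; open corrective-action items 6 > 5 → not met
Not met: 1, 9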